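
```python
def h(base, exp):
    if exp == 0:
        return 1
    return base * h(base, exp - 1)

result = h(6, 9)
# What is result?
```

h(6, 9) = 6 * 6 * 6 * 6 * 6 * 6 * 6 * 6 * 6 = 10077696

Answer: 10077696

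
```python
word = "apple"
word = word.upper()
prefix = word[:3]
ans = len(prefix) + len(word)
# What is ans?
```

Trace:
`word = "apple"` → word = 'apple'
`word = word.upper()` → word = 'APPLE'
`prefix = word[:3]` → prefix = 'APP'
`ans = len(prefix) + len(word)` → ans = 8
So ans = 8

Answer: 8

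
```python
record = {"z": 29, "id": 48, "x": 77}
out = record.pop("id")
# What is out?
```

Trace:
`record = {"z": 29, "id": 48, "x": 77}` → record = {'z': 29, 'id': 48, 'x': 77}
`out = record.pop("id")` → record = {'z': 29, 'x': 77}; out = 48
So out = 48

Answer: 48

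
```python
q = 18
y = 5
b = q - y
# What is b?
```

Trace:
`q = 18` → q = 18
`y = 5` → y = 5
`b = q - y` → b = 13
So b = 13

Answer: 13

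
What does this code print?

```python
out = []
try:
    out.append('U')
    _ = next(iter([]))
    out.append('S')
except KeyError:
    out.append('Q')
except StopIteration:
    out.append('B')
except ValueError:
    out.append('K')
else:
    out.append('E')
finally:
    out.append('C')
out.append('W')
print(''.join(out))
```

Execution trace: 'U' (try body) → 'B' (except StopIteration) → 'C' (finally) → 'W' (after the try/except). Output: UBCW

Answer: UBCW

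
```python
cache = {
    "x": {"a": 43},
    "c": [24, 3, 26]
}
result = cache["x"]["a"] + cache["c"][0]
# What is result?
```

Trace:
`cache = { ...` → cache = {'x': {'a': 43}, 'c': [24, 3, 26]}
`result = cache["x"]["a"] + cache["c"][0]` → result = 67
So result = 67

Answer: 67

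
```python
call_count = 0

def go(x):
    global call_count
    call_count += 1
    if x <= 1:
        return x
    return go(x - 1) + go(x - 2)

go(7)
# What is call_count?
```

Calls(x) = 1 + Calls(x-1) + Calls(x-2); Calls(0)=Calls(1)=1. For x=7 this gives 41.

Answer: 41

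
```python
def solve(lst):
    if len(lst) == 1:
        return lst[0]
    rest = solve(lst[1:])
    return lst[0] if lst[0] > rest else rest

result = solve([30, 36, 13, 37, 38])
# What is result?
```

Recursive max over [30, 36, 13, 37, 38] = 38

Answer: 38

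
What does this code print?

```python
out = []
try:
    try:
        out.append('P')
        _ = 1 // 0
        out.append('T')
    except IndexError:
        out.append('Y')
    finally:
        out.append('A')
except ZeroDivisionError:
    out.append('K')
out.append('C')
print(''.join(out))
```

Execution trace: 'P' (inner try body) → 'A' (inner finally) → 'K' (outer except ZeroDivisionError) → 'C' (after the try/except). Output: PAKC

Answer: PAKC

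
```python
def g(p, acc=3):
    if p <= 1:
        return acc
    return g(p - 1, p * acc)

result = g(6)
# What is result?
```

Accumulator trace (n, acc): (6, 3) -> (5, 18) -> (4, 90) -> (3, 360) -> (2, 1080) -> (1, 2160) -> return 2160

Answer: 2160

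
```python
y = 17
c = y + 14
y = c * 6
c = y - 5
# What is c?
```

Trace:
`y = 17` → y = 17
`c = y + 14` → c = 31
`y = c * 6` → y = 186
`c = y - 5` → c = 181
So c = 181

Answer: 181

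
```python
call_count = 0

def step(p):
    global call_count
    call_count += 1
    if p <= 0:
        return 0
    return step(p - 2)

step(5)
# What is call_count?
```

Linear recursion stepping by 2: 4 calls from p=5 down to ≤0.

Answer: 4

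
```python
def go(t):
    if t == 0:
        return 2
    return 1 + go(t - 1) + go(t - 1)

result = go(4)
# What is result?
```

go(t) = 1 + 2·go(t-1), go(0)=2. Closed form: (2+1)·2^4 - 1 = 47.

Answer: 47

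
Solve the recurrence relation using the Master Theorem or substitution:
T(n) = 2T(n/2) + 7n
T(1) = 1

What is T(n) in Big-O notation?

By Master Theorem: a=2, b=2, f(n)=7n. Since log_2(2) = 1 and f(n) = Θ(n^1), Case 2 applies. T(n) = O(n log n).

Answer: O(n log n)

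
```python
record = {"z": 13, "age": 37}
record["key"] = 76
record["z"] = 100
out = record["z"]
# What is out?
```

Trace:
`record = {"z": 13, "age": 37}` → record = {'z': 13, 'age': 37}
`record["key"] = 76` → record = {'z': 13, 'age': 37, 'key': 76}
`record["z"] = 100` → record = {'z': 100, 'age': 37, 'key': 76}
`out = record["z"]` → out = 100
So out = 100

Answer: 100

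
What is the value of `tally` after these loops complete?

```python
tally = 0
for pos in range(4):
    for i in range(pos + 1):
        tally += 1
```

Triangle: 1 + 2 + ... + 4
`tally` takes the values: 0 → 1 → 2 → 3 → 4 → 5 → 6 → 7 → 8 → 9 → 10

Answer: 10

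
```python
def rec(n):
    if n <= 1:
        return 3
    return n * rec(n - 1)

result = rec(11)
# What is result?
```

rec(11) = 11 * 10 * 9 * 8 * 7 * 6 * 5 * 4 * 3 * 2 * 3 = 119750400

Answer: 119750400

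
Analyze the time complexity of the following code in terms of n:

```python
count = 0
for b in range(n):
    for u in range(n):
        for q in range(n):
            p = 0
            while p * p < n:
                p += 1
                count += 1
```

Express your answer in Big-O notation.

Each loop level contributes: n × n × n × √n. Multiplying the contributions gives O(n^3√n).

Answer: O(n^3√n)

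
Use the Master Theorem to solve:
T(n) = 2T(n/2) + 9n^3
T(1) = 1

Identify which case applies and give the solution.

a=2, b=2, f(n)=9n^3. log_2(2) = 1. Since c=3 > 1 and the regularity condition holds (2(n/2)^3 = (2/2^3)n^3 with 2/2^3 < 1), Case 3 applies: T(n) = Θ(f(n)) = O(n^3).

Answer: O(n^3) - Case 3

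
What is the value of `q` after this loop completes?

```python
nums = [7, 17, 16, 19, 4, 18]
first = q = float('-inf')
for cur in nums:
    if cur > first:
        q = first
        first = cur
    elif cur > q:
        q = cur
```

Second largest (with repeats) in [7, 17, 16, 19, 4, 18]
`q` takes the values: -inf → 7 → 16 → 17 → 18

Answer: 18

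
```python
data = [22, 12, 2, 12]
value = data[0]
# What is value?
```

Trace:
`data = [22, 12, 2, 12]` → data = [22, 12, 2, 12]
`value = data[0]` → value = 22
So value = 22

Answer: 22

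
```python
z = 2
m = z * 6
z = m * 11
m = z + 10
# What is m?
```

Trace:
`z = 2` → z = 2
`m = z * 6` → m = 12
`z = m * 11` → z = 132
`m = z + 10` → m = 142
So m = 142

Answer: 142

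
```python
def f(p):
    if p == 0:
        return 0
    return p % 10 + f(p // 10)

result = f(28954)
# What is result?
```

Sum of digits of 28954: 4 + 5 + 9 + 8 + 2 = 28

Answer: 28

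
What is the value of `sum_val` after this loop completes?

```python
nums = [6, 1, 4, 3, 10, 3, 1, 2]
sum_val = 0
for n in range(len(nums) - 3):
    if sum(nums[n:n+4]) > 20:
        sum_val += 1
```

Count windows with sum > 20
`sum_val` takes the values: 0

Answer: 0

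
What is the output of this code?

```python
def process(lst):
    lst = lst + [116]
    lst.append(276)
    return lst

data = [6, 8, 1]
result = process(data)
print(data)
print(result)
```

Key concept: rebinding parameter vs mutation.
Step by step:
`data = [6, 8, 1]` → data = [6, 8, 1]
`result = process(data)` → result = [6, 8, 1, 116, 276]
`print(data)` → prints [6, 8, 1]
`print(result)` → prints [6, 8, 1, 116, 276]

Answer:
[6, 8, 1]
[6, 8, 1, 116, 276]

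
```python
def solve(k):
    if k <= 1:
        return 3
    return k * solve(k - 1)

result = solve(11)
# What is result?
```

solve(11) = 11 * 10 * 9 * 8 * 7 * 6 * 5 * 4 * 3 * 2 * 3 = 119750400

Answer: 119750400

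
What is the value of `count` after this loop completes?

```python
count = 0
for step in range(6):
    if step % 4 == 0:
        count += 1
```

Count numbers divisible by 4 in range(6)
`count` takes the values: 0 → 1 → 2

Answer: 2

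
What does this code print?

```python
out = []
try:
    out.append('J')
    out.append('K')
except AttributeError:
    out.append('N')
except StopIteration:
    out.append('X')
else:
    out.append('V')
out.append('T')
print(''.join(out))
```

Execution trace: 'J' (try body) → 'K' (try body, no exception) → 'V' (else) → 'T' (after the try/except). Output: JKVT

Answer: JKVT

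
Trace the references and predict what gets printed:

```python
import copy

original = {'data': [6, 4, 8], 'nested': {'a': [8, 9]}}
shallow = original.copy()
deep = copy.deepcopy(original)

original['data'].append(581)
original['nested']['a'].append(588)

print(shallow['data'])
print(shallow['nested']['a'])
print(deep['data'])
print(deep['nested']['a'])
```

Key concept: comparing shallow vs deep copy.
Step by step:
`original = {'data': [6, 4, 8], 'nested': {'a': [8, 9]}}` → original = {'data': [6, 4, 8], 'nested': {'a': [8, 9]}}
`shallow = original.copy()` → shallow = {'data': [6, 4, 8], 'nested': {'a': [8, 9]}}
`deep = copy.deepcopy(original)` → deep = {'data': [6, 4, 8], 'nested': {'a': [8, 9]}}
`original['data'].append(581)` → original = {'data': [6, 4, 8, 581], 'nested': {'a': [8, 9]}}; shallow = {'data': [6, 4, 8, 581], 'nested': {'a': [8, 9]}}
`original['nested']['a'].append(588)` → original = {'data': [6, 4, 8, 581], 'nested': {'a': [8, 9, 588]}}; shallow = {'data': [6, 4, 8, 581], 'nested': {'a': [8, 9, 588]}}
`print(shallow['data'])` → prints [6, 4, 8, 581]
`print(shallow['nested']['a'])` → prints [8, 9, 588]
`print(deep['data'])` → prints [6, 4, 8]
`print(deep['nested']['a'])` → prints [8, 9]

Answer:
[6, 4, 8, 581]
[8, 9, 588]
[6, 4, 8]
[8, 9]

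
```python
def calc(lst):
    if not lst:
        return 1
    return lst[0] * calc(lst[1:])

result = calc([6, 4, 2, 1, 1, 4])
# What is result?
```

Product over [6, 4, 2, 1, 1, 4] = 6 * 4 * 2 * 1 * 1 * 4 = 192

Answer: 192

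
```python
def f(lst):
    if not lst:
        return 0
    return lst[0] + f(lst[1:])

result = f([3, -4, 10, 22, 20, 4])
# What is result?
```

3 + (-4) + 10 + 22 + 20 + 4 + 0 = 55

Answer: 55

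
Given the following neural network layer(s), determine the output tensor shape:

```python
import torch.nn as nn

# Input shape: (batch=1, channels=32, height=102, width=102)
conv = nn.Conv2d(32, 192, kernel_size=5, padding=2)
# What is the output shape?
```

Input: (1, 32, 102, 102) -> Output: (1, 192, 102, 102)

Answer: (1, 192, 102, 102)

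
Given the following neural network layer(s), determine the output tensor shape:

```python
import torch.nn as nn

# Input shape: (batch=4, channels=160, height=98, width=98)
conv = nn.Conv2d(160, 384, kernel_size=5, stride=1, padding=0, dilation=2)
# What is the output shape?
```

Input: (4, 160, 98, 98) -> Output: (4, 384, 90, 90)

Answer: (4, 384, 90, 90)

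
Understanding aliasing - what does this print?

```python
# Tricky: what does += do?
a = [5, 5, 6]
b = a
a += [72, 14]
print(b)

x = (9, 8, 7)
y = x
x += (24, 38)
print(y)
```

Key concept: += behavior differs for mutable vs immutable.
Step by step:
`a = [5, 5, 6]` → a = [5, 5, 6]
`b = a` → b = [5, 5, 6] (same object as a)
`a += [72, 14]` → a = [5, 5, 6, 72, 14] (same object as b); b = [5, 5, 6, 72, 14] (same object as a)
`print(b)` → prints [5, 5, 6, 72, 14]
`x = (9, 8, 7)` → x = (9, 8, 7)
`y = x` → y = (9, 8, 7)
`x += (24, 38)` → x = (9, 8, 7, 24, 38)
`print(y)` → prints (9, 8, 7)

Answer:
[5, 5, 6, 72, 14]
(9, 8, 7)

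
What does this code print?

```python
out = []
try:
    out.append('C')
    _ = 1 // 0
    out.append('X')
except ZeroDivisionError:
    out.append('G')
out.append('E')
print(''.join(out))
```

Execution trace: 'C' (try body) → 'G' (except ZeroDivisionError) → 'E' (after the try/except). Output: CGE

Answer: CGE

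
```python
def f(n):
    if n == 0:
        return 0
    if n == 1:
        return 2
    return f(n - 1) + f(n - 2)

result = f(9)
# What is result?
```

Build up from base cases: f(0)=0, f(1)=2, f(2)=2, f(3)=4, f(4)=6, f(5)=10, f(6)=16, ..., f(9)=68

Answer: 68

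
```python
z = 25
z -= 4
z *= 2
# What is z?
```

Trace:
`z = 25` → z = 25
`z -= 4` → z = 21
`z *= 2` → z = 42
So z = 42

Answer: 42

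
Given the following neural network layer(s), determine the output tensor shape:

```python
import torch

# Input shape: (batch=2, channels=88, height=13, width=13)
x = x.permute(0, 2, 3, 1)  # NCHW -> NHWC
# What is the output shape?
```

Input: (2, 88, 13, 13) -> Output: (2, 13, 13, 88)

Answer: (2, 13, 13, 88)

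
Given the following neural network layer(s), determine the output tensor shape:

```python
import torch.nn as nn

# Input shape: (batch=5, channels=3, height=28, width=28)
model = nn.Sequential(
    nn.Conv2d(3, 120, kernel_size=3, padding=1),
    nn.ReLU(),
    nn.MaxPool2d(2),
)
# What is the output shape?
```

Input: (5, 3, 28, 28) -> after Conv2d: (5, 120, 28, 28) -> after ReLU: (5, 120, 28, 28) -> Output: (5, 120, 14, 14)

Answer: (5, 120, 14, 14)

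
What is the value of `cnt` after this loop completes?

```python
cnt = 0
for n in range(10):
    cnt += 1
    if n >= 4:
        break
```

Loop breaks when n reaches 4, cnt is 5
`cnt` takes the values: 0 → 1 → 2 → 3 → 4 → 5

Answer: 5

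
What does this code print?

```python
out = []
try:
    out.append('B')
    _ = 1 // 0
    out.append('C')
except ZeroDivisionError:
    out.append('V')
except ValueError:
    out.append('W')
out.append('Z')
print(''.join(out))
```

Execution trace: 'B' (try body) → 'V' (except ZeroDivisionError) → 'Z' (after the try/except). Output: BVZ

Answer: BVZ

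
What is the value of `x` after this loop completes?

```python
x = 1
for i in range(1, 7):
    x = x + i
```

Start at 1, add 1 through 6
`x` takes the values: 1 → 2 → 4 → 7 → 11 → 16 → 22

Answer: 22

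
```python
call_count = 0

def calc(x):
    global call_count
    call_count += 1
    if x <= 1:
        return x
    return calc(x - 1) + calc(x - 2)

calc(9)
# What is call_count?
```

Calls(x) = 1 + Calls(x-1) + Calls(x-2); Calls(0)=Calls(1)=1. For x=9 this gives 109.

Answer: 109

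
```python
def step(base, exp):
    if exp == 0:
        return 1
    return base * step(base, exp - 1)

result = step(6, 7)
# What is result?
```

step(6, 7) = 6 * 6 * 6 * 6 * 6 * 6 * 6 = 279936

Answer: 279936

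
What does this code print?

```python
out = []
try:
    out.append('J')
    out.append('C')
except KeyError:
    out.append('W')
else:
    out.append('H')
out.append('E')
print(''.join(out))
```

Execution trace: 'J' (try body) → 'C' (try body, no exception) → 'H' (else) → 'E' (after the try/except). Output: JCHE

Answer: JCHE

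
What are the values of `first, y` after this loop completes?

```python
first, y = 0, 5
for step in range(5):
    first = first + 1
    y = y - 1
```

first goes 0→5, y goes 5→0
`first, y` takes the values: (0, 5) → (1, 5) → (1, 4) → (2, 4) → (2, 3) → (3, 3) → (3, 2) → (4, 2) → (4, 1) → (5, 1) → (5, 0)

Answer: 5, 0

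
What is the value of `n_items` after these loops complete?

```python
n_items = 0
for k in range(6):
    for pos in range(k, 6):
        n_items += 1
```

Upper triangle: 6 + 5 + ... + 1
`n_items` takes the values: 0 → 1 → 2 → 3 → 4 → 5 → 6 → 7 → 8 → 9 → 10 → 11 → 12 → 13 → 14 → 15 → 16 → 17 → 18 → 19 → 20 → 21

Answer: 21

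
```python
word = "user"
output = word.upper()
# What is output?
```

Trace:
`word = "user"` → word = 'user'
`output = word.upper()` → output = 'USER'
So output = 'USER'

Answer: 'USER'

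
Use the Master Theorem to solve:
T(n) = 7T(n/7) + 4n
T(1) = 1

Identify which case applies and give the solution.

a=7, b=7, f(n)=4n. log_7(7) = 1. Since c=1 = 1, Case 2 applies: T(n) = Θ(n^log_b(a) · log n) = O(n log n).

Answer: O(n log n) - Case 2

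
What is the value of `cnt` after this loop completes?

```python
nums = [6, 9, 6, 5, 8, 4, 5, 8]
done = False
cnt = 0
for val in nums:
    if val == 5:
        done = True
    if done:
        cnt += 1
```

Count elements after first 5 in [6, 9, 6, 5, 8, 4, 5, 8]
`cnt` takes the values: 0 → 1 → 2 → 3 → 4 → 5

Answer: 5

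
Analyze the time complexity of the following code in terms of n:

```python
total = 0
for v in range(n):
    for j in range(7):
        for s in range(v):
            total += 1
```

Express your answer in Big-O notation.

Each loop level contributes: n × 1 × n. Multiplying the contributions gives O(n^2).

Answer: O(n^2)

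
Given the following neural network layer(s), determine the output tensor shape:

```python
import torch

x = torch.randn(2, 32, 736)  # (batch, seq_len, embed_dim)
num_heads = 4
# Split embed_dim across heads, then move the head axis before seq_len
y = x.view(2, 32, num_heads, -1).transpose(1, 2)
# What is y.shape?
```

Input: (2, 32, 736) -> head_dim = 736 // 4 = 184; after view: (2, 32, 4, 184) -> after transpose(1, 2): (2, 4, 32, 184) -> Output: (2, 4, 32, 184)

Answer: (2, 4, 32, 184)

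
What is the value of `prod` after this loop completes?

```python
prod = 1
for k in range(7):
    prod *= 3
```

3^7 = 2187
`prod` takes the values: 1 → 3 → 9 → 27 → 81 → 243 → 729 → 2187

Answer: 2187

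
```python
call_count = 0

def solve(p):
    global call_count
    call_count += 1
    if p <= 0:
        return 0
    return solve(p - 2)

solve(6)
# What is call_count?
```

Linear recursion stepping by 2: 4 calls from p=6 down to ≤0.

Answer: 4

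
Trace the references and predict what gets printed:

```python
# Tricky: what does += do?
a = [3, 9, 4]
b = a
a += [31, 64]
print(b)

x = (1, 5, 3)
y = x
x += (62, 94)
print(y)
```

Key concept: += behavior differs for mutable vs immutable.
Step by step:
`a = [3, 9, 4]` → a = [3, 9, 4]
`b = a` → b = [3, 9, 4] (same object as a)
`a += [31, 64]` → a = [3, 9, 4, 31, 64] (same object as b); b = [3, 9, 4, 31, 64] (same object as a)
`print(b)` → prints [3, 9, 4, 31, 64]
`x = (1, 5, 3)` → x = (1, 5, 3)
`y = x` → y = (1, 5, 3)
`x += (62, 94)` → x = (1, 5, 3, 62, 94)
`print(y)` → prints (1, 5, 3)

Answer:
[3, 9, 4, 31, 64]
(1, 5, 3)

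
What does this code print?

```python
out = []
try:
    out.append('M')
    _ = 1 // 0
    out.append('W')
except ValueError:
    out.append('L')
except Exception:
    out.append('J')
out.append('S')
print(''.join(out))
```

Execution trace: 'M' (try body) → 'J' (except Exception) → 'S' (after the try/except). Output: MJS

Answer: MJS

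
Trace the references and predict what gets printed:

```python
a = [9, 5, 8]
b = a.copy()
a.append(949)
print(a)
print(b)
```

Key concept: list.copy() creates independent copy.
Step by step:
`a = [9, 5, 8]` → a = [9, 5, 8]
`b = a.copy()` → b = [9, 5, 8]
`a.append(949)` → a = [9, 5, 8, 949]
`print(a)` → prints [9, 5, 8, 949]
`print(b)` → prints [9, 5, 8]

Answer:
[9, 5, 8, 949]
[9, 5, 8]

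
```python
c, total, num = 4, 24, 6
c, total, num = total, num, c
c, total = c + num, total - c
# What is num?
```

Trace:
`c, total, num = 4, 24, 6` → c = 4; total = 24; num = 6
`c, total, num = total, num, c` → c = 24; total = 6; num = 4
`c, total = c + num, total - c` → c = 28; total = -18
So num = 4

Answer: 4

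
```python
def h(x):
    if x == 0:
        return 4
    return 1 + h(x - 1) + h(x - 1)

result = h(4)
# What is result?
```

h(x) = 1 + 2·h(x-1), h(0)=4. Closed form: (4+1)·2^4 - 1 = 79.

Answer: 79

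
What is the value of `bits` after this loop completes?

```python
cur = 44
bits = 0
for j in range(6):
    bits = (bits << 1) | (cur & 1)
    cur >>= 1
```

Reverse lowest 6 bits of 44
`bits` takes the values: 0 → 1 → 3 → 6 → 13

Answer: 13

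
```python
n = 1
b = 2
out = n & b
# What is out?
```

Trace:
`n = 1` → n = 1
`b = 2` → b = 2
`out = n & b` → out = 0
So out = 0

Answer: 0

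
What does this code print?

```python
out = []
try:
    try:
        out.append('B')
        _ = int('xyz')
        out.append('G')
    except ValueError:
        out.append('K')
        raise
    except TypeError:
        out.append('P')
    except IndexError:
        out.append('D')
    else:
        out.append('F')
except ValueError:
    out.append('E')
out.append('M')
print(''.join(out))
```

Execution trace: 'B' (inner try body) → 'K' (inner except ValueError) → 'E' (outer except ValueError) → 'M' (after the try/except). Output: BKEM

Answer: BKEM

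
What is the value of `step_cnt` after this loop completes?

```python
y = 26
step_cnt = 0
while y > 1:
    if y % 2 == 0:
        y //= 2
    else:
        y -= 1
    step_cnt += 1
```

Steps to reduce 26 to 1
`step_cnt` takes the values: 0 → 1 → 2 → 3 → 4 → 5 → 6

Answer: 6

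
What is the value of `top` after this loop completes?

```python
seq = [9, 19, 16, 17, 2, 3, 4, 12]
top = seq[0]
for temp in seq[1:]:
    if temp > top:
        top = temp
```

Maximum of [9, 19, 16, 17, 2, 3, 4, 12]
`top` takes the values: 9 → 19

Answer: 19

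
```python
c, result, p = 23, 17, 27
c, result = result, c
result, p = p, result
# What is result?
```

Trace:
`c, result, p = 23, 17, 27` → c = 23; result = 17; p = 27
`c, result = result, c` → c = 17; result = 23
`result, p = p, result` → result = 27; p = 23
So result = 27

Answer: 27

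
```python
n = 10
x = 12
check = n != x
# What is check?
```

Trace:
`n = 10` → n = 10
`x = 12` → x = 12
`check = n != x` → check = True
So check = True

Answer: True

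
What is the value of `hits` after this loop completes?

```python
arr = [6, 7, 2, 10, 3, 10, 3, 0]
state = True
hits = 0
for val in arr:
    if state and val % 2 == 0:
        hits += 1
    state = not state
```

Count even values at even positions
`hits` takes the values: 0 → 1 → 2

Answer: 2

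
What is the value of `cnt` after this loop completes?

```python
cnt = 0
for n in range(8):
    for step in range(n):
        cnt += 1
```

Triangle number: 0+1+2+...+7
`cnt` takes the values: 0 → 1 → 2 → 3 → 4 → 5 → 6 → 7 → 8 → 9 → 10 → 11 → 12 → 13 → 14 → 15 → 16 → 17 → 18 → 19 → 20 → 21 → 22 → 23 → 24 → 25 → 26 → 27 → 28

Answer: 28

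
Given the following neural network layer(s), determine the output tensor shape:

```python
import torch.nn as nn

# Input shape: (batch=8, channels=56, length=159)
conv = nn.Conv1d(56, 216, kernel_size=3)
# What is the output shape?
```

Input: (8, 56, 159) -> Output: (8, 216, 157)

Answer: (8, 216, 157)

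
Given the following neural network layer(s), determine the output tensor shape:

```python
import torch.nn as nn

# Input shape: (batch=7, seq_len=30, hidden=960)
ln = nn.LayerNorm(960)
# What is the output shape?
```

Input: (7, 30, 960) -> Output: (7, 30, 960)

Answer: (7, 30, 960)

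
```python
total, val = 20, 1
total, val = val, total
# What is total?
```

Trace:
`total, val = 20, 1` → total = 20; val = 1
`total, val = val, total` → total = 1; val = 20
So total = 1

Answer: 1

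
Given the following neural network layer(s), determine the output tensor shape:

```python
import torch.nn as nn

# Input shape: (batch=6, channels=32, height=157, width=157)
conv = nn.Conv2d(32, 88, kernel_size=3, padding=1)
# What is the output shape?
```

Input: (6, 32, 157, 157) -> Output: (6, 88, 157, 157)

Answer: (6, 88, 157, 157)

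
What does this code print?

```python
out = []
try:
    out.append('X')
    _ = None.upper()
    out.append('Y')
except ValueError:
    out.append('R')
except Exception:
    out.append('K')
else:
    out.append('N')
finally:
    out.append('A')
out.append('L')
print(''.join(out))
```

Execution trace: 'X' (try body) → 'K' (except Exception) → 'A' (finally) → 'L' (after the try/except). Output: XKAL

Answer: XKAL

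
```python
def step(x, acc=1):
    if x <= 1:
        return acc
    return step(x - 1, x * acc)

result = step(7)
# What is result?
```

Accumulator trace (n, acc): (7, 1) -> (6, 7) -> (5, 42) -> (4, 210) -> (3, 840) -> (2, 2520) -> (1, 5040) -> return 5040

Answer: 5040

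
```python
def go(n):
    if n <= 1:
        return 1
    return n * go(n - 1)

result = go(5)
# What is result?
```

go(5) = 5 * 4 * 3 * 2 * 1 = 120

Answer: 120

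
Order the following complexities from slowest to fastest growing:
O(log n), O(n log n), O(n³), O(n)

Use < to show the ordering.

Ordered by growth rate: O(log n) < O(n) < O(n log n) < O(n³)

Answer: O(log n) < O(n) < O(n log n) < O(n³)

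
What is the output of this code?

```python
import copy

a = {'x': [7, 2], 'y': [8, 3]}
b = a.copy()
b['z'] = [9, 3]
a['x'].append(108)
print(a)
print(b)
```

Key concept: shallow copy of dict with mutable values.
Step by step:
`a = {'x': [7, 2], 'y': [8, 3]}` → a = {'x': [7, 2], 'y': [8, 3]}
`b = a.copy()` → b = {'x': [7, 2], 'y': [8, 3]}
`b['z'] = [9, 3]` → b = {'x': [7, 2], 'y': [8, 3], 'z': [9, 3]}
`a['x'].append(108)` → a = {'x': [7, 2, 108], 'y': [8, 3]}; b = {'x': [7, 2, 108], 'y': [8, 3], 'z': [9, 3]}
`print(a)` → prints {'x': [7, 2, 108], 'y': [8, 3]}
`print(b)` → prints {'x': [7, 2, 108], 'y': [8, 3], 'z': [9, 3]}

Answer:
{'x': [7, 2, 108], 'y': [8, 3]}
{'x': [7, 2, 108], 'y': [8, 3], 'z': [9, 3]}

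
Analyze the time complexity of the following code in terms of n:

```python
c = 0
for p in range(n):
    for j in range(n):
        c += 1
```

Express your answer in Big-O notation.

Each loop level contributes: n × n. Multiplying the contributions gives O(n^2).

Answer: O(n^2)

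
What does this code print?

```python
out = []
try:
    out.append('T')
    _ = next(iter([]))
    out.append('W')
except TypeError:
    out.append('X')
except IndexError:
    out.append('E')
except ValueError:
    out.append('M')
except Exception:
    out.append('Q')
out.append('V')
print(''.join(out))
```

Execution trace: 'T' (try body) → 'Q' (except Exception) → 'V' (after the try/except). Output: TQV

Answer: TQV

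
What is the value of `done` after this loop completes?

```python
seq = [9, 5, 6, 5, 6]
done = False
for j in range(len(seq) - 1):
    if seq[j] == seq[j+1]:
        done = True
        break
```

Check consecutive duplicates in [9, 5, 6, 5, 6]
`done` takes the values: False

Answer: False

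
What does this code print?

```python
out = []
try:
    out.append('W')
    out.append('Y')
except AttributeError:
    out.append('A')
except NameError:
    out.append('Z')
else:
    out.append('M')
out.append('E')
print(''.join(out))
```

Execution trace: 'W' (try body) → 'Y' (try body, no exception) → 'M' (else) → 'E' (after the try/except). Output: WYME

Answer: WYME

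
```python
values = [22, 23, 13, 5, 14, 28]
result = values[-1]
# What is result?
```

Trace:
`values = [22, 23, 13, 5, 14, 28]` → values = [22, 23, 13, 5, 14, 28]
`result = values[-1]` → result = 28
So result = 28

Answer: 28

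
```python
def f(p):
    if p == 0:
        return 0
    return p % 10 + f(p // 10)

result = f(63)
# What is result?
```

Sum of digits of 63: 3 + 6 = 9

Answer: 9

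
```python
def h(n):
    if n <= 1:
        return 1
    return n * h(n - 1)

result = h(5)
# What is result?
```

h(5) = 5 * 4 * 3 * 2 * 1 = 120

Answer: 120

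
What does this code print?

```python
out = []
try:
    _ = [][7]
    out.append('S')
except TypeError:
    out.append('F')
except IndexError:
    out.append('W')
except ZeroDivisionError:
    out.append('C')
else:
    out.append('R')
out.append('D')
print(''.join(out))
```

Execution trace: 'W' (except IndexError) → 'D' (after the try/except). Output: WD

Answer: WD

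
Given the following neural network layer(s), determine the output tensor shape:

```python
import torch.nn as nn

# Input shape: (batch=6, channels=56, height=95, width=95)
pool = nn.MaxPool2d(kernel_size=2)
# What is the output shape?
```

Input: (6, 56, 95, 95) -> Output: (6, 56, 47, 47)

Answer: (6, 56, 47, 47)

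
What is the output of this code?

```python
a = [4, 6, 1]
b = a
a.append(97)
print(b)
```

Key concept: basic list aliasing.
Step by step:
`a = [4, 6, 1]` → a = [4, 6, 1]
`b = a` → b = [4, 6, 1] (same object as a)
`a.append(97)` → a = [4, 6, 1, 97] (same object as b); b = [4, 6, 1, 97] (same object as a)
`print(b)` → prints [4, 6, 1, 97]

Answer: [4, 6, 1, 97]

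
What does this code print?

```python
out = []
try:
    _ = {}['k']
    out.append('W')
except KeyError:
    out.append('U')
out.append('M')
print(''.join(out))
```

Execution trace: 'U' (except KeyError) → 'M' (after the try/except). Output: UM

Answer: UM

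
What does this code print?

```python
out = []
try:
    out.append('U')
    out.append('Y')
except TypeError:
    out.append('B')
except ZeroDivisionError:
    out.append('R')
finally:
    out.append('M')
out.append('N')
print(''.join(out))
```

Execution trace: 'U' (try body) → 'Y' (try body, no exception) → 'M' (finally) → 'N' (after the try/except). Output: UYMN

Answer: UYMN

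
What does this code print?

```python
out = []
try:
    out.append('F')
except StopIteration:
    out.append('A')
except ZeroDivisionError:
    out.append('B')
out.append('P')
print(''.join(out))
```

Execution trace: 'F' (try body, no exception) → 'P' (after the try/except). Output: FP

Answer: FP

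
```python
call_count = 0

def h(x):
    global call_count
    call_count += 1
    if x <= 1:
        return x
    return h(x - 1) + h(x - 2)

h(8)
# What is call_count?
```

Calls(x) = 1 + Calls(x-1) + Calls(x-2); Calls(0)=Calls(1)=1. For x=8 this gives 67.

Answer: 67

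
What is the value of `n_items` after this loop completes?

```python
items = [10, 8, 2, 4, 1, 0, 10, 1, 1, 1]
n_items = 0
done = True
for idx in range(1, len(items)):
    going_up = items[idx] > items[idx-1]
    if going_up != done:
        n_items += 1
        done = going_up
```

Count direction changes in [10, 8, 2, 4, 1, 0, 10, 1, 1, 1]
`n_items` takes the values: 0 → 1 → 2 → 3 → 4 → 5

Answer: 5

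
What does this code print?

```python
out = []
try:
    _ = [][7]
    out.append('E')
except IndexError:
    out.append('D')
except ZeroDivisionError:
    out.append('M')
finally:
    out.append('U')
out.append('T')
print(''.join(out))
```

Execution trace: 'D' (except IndexError) → 'U' (finally) → 'T' (after the try/except). Output: DUT

Answer: DUT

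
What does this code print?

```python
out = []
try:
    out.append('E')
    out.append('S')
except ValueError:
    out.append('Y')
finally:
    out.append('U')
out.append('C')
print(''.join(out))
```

Execution trace: 'E' (try body) → 'S' (try body, no exception) → 'U' (finally) → 'C' (after the try/except). Output: ESUC

Answer: ESUC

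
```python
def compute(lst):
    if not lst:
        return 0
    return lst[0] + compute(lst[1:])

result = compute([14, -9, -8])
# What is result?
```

14 + (-9) + (-8) + 0 = -3

Answer: -3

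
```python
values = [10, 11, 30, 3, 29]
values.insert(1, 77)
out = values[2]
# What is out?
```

Trace:
`values = [10, 11, 30, 3, 29]` → values = [10, 11, 30, 3, 29]
`values.insert(1, 77)` → values = [10, 77, 11, 30, 3, 29]
`out = values[2]` → out = 11
So out = 11

Answer: 11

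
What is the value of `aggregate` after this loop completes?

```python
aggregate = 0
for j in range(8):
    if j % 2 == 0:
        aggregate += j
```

Sum of even numbers 0 to 7
`aggregate` takes the values: 0 → 2 → 6 → 12

Answer: 12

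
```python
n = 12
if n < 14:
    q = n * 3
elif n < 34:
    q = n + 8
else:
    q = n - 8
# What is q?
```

Trace:
`n = 12` → n = 12
`if n < 14: ...` → n < 14 is True → q = 36
So q = 36

Answer: 36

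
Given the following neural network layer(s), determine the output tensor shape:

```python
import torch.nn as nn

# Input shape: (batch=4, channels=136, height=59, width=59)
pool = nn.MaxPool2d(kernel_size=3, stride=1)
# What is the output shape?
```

Input: (4, 136, 59, 59) -> Output: (4, 136, 57, 57)

Answer: (4, 136, 57, 57)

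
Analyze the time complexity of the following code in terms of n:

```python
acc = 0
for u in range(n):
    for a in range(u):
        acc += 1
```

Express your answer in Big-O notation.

Each loop level contributes: n × n. Multiplying the contributions gives O(n^2).

Answer: O(n^2)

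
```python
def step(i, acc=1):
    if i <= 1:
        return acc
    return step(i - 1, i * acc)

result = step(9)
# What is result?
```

Accumulator trace (n, acc): (9, 1) -> (8, 9) -> (7, 72) -> (6, 504) -> (5, 3024) -> (4, 15120) -> (3, 60480) -> (2, 181440) -> (1, 362880) -> return 362880

Answer: 362880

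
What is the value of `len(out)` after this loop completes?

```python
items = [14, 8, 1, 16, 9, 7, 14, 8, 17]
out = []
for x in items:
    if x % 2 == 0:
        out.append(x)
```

Count even numbers in [14, 8, 1, 16, 9, 7, 14, 8, 17]
`out` takes the values: [] → [14] → [14, 8] → [14, 8, 16] → [14, 8, 16, 14] → [14, 8, 16, 14, 8]
So `len(out)` = 5

Answer: 5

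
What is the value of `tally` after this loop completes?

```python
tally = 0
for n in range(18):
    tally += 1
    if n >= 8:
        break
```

Loop breaks when n reaches 8, tally is 9
`tally` takes the values: 0 → 1 → 2 → 3 → 4 → 5 → 6 → 7 → 8 → 9

Answer: 9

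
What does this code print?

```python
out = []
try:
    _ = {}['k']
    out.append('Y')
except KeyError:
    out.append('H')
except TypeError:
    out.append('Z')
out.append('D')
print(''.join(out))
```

Execution trace: 'H' (except KeyError) → 'D' (after the try/except). Output: HD

Answer: HD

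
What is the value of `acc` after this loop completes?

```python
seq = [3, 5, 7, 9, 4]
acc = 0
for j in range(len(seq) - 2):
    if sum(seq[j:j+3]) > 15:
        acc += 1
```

Count windows with sum > 15
`acc` takes the values: 0 → 1 → 2

Answer: 2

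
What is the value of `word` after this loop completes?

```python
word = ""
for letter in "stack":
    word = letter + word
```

Reverse 'stack'
`word` takes the values: "" → "s" → "ts" → "ats" → "cats" → "kcats"

Answer: "kcats"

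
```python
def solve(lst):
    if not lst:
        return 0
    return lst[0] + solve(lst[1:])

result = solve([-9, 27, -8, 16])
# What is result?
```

(-9) + 27 + (-8) + 16 + 0 = 26

Answer: 26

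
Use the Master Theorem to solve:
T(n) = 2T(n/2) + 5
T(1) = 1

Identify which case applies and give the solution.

a=2, b=2, f(n)=5. log_2(2) = 1. Since c=0 < 1, Case 1 applies: T(n) = Θ(n^log_b(a)) = O(n).

Answer: O(n) - Case 1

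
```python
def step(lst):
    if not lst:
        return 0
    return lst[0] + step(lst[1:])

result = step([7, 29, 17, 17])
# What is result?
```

7 + 29 + 17 + 17 + 0 = 70

Answer: 70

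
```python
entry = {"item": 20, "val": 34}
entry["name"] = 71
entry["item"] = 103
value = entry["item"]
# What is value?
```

Trace:
`entry = {"item": 20, "val": 34}` → entry = {'item': 20, 'val': 34}
`entry["name"] = 71` → entry = {'item': 20, 'val': 34, 'name': 71}
`entry["item"] = 103` → entry = {'item': 103, 'val': 34, 'name': 71}
`value = entry["item"]` → value = 103
So value = 103

Answer: 103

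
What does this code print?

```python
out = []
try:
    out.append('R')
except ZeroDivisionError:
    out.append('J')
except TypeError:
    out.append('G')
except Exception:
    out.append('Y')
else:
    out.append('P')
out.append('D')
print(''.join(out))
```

Execution trace: 'R' (try body, no exception) → 'P' (else) → 'D' (after the try/except). Output: RPD

Answer: RPD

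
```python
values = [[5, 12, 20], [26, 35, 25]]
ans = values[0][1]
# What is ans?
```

Trace:
`values = [[5, 12, 20], [26, 35, 25]]` → values = [[5, 12, 20], [26, 35, 25]]
`ans = values[0][1]` → ans = 12
So ans = 12

Answer: 12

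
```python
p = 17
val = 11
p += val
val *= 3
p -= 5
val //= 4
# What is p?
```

Trace:
`p = 17` → p = 17
`val = 11` → val = 11
`p += val` → p = 28
`val *= 3` → val = 33
`p -= 5` → p = 23
`val //= 4` → val = 8
So p = 23

Answer: 23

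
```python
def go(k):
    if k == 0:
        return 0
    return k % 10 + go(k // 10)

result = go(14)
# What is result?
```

Sum of digits of 14: 4 + 1 = 5

Answer: 5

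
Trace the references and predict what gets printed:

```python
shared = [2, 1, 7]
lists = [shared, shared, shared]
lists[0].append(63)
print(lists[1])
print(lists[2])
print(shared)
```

Key concept: list of same reference.
Step by step:
`shared = [2, 1, 7]` → shared = [2, 1, 7]
`lists = [shared, shared, shared]` → lists = [[2, 1, 7], [2, 1, 7], [2, 1, 7]]
`lists[0].append(63)` → shared = [2, 1, 7, 63]; lists = [[2, 1, 7, 63], [2, 1, 7, 63], [2, 1, 7, 63]]
`print(lists[1])` → prints [2, 1, 7, 63]
`print(lists[2])` → prints [2, 1, 7, 63]
`print(shared)` → prints [2, 1, 7, 63]

Answer:
[2, 1, 7, 63]
[2, 1, 7, 63]
[2, 1, 7, 63]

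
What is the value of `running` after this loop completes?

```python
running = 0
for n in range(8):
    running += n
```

Sum of 0 to 7 = 28
`running` takes the values: 0 → 1 → 3 → 6 → 10 → 15 → 21 → 28

Answer: 28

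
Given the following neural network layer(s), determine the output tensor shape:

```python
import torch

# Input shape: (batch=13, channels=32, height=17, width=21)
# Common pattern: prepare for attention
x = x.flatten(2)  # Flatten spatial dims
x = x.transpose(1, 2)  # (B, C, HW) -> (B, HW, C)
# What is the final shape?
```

Input: (13, 32, 17, 21) -> after flatten(2): (13, 32, 357) -> Output: (13, 357, 32)

Answer: (13, 357, 32)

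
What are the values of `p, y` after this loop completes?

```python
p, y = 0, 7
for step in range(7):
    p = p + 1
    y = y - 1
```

p goes 0→7, y goes 7→0
`p, y` takes the values: (0, 7) → (1, 7) → (1, 6) → (2, 6) → (2, 5) → (3, 5) → (3, 4) → (4, 4) → (4, 3) → (5, 3) → (5, 2) → (6, 2) → (6, 1) → (7, 1) → (7, 0)

Answer: 7, 0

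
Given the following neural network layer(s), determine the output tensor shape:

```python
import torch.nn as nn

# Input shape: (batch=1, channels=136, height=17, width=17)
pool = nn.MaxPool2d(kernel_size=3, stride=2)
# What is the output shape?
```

Input: (1, 136, 17, 17) -> Output: (1, 136, 8, 8)

Answer: (1, 136, 8, 8)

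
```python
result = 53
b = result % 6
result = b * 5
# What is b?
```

Trace:
`result = 53` → result = 53
`b = result % 6` → b = 5
`result = b * 5` → result = 25
So b = 5

Answer: 5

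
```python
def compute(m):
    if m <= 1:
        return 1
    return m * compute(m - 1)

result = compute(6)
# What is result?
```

compute(6) = 6 * 5 * 4 * 3 * 2 * 1 = 720

Answer: 720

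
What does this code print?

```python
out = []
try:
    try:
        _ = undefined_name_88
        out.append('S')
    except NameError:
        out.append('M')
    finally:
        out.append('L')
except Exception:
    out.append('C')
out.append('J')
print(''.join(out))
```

Execution trace: 'M' (inner except NameError) → 'L' (inner finally) → 'J' (after the try/except). Output: MLJ

Answer: MLJ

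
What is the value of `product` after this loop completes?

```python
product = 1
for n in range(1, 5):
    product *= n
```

4! = 24
`product` takes the values: 1 → 2 → 6 → 24

Answer: 24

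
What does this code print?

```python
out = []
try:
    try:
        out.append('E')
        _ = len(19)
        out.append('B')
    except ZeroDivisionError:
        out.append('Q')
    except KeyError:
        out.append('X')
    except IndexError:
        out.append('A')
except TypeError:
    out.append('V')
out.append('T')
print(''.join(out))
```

Execution trace: 'E' (try body) → 'V' (outer except TypeError) → 'T' (after the try/except). Output: EVT

Answer: EVT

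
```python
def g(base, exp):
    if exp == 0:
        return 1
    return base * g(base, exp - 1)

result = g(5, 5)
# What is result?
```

g(5, 5) = 5 * 5 * 5 * 5 * 5 = 3125

Answer: 3125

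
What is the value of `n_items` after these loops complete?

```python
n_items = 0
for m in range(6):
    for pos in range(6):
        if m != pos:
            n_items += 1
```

6² - 6 (exclude diagonal)
`n_items` takes the values: 0 → 1 → 2 → 3 → 4 → 5 → 6 → 7 → 8 → 9 → 10 → 11 → 12 → 13 → 14 → 15 → 16 → 17 → 18 → 19 → 20 → 21 → 22 → 23 → 24 → 25 → 26 → 27 → 28 → 29 → 30

Answer: 30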